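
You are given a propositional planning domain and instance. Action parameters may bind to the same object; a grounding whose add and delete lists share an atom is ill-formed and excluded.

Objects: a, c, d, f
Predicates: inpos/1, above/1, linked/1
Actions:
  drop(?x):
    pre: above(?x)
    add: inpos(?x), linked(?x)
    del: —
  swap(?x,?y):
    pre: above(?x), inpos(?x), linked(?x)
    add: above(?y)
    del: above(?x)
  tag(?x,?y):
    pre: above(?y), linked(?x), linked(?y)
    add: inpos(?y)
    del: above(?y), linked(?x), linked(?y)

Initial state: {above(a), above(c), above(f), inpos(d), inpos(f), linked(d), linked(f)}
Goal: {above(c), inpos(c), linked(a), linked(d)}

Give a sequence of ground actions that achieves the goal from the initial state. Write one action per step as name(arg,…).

1. drop(a)  →  {above(a), above(c), above(f), inpos(a), inpos(d), inpos(f), linked(a), linked(d), linked(f)}
2. drop(c)  →  {above(a), above(c), above(f), inpos(a), inpos(c), inpos(d), inpos(f), linked(a), linked(c), linked(d), linked(f)}

drop(a); drop(c)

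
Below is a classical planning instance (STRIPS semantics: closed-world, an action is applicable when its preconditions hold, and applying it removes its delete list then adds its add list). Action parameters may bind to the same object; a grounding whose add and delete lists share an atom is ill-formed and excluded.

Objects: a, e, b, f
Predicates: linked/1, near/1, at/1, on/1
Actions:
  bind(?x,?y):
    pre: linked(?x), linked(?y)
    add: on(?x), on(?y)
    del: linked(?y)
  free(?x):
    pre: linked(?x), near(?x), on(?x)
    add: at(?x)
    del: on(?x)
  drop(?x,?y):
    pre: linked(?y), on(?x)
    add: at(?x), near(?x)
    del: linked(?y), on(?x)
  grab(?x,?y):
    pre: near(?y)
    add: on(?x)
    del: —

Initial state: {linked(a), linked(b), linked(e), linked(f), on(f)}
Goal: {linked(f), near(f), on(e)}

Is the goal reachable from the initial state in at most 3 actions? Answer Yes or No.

Yes

1. bind(a,e)  →  {linked(a), linked(b), linked(f), on(a), on(e), on(f)}
2. drop(f,a)  →  {at(f), linked(b), linked(f), near(f), on(a), on(e)}
optimal plan length = 2; 2 ≤ 3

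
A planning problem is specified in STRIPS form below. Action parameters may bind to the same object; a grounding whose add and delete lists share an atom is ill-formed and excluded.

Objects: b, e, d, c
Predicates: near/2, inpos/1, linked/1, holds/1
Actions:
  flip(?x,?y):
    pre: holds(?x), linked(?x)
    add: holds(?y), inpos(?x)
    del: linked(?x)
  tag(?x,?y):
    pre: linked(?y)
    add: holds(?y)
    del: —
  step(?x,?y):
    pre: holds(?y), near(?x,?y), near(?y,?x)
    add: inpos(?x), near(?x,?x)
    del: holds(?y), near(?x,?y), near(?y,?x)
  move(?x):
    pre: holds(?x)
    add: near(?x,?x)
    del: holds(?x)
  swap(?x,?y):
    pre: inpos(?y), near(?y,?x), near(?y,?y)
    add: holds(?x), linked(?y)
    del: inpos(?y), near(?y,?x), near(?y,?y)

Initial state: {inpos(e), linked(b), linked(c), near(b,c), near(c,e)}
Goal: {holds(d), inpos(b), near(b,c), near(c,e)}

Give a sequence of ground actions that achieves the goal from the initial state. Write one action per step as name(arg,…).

tag(b,b); flip(b,d)

1. tag(b,b)  →  {holds(b), inpos(e), linked(b), linked(c), near(b,c), near(c,e)}
2. flip(b,d)  →  {holds(b), holds(d), inpos(b), inpos(e), linked(c), near(b,c), near(c,e)}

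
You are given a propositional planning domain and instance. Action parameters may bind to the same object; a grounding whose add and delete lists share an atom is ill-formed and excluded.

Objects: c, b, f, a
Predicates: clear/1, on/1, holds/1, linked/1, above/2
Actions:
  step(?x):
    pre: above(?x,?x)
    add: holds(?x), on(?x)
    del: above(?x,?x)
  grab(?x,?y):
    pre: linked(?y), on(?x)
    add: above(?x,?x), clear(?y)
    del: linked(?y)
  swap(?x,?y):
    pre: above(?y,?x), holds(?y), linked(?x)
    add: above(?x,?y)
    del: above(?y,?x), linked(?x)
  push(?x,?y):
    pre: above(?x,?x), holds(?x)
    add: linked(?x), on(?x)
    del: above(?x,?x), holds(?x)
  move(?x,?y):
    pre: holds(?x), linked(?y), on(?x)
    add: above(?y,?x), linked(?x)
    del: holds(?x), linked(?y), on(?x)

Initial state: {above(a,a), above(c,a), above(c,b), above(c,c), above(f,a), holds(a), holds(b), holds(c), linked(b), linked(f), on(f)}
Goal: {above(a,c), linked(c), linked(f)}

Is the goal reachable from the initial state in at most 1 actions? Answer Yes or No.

1. step(c)  →  {above(a,a), above(c,a), above(c,b), above(f,a), holds(a), holds(b), holds(c), linked(b), linked(f), on(c), on(f)}
2. push(a,c)  →  {above(c,a), above(c,b), above(f,a), holds(b), holds(c), linked(a), linked(b), linked(f), on(a), on(c), on(f)}
3. move(c,a)  →  {above(a,c), above(c,a), above(c,b), above(f,a), holds(b), linked(b), linked(c), linked(f), on(a), on(f)}
optimal plan length = 3; 3 > 1

No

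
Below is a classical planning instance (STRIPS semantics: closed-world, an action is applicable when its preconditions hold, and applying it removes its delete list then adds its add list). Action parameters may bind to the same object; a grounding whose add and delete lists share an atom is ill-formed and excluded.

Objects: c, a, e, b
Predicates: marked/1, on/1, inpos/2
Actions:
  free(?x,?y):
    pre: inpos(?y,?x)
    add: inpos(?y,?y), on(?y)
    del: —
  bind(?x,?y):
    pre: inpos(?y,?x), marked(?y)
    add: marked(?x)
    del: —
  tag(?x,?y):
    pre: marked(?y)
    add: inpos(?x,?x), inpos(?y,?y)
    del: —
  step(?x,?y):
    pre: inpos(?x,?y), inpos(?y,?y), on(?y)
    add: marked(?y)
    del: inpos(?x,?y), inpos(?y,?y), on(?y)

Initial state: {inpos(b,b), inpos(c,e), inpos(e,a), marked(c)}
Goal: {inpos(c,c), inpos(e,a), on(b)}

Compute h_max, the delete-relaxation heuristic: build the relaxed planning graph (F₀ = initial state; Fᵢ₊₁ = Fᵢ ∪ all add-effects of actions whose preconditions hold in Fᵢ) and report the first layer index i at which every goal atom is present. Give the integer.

F0 = init (4 atoms)
F1 = F0 ∪ {inpos(a,a), inpos(c,c), inpos(e,e), marked(e), on(b), on(c), on(e)}  (11 atoms)
goal ⊆ F1  ⇒  h_max = 1

1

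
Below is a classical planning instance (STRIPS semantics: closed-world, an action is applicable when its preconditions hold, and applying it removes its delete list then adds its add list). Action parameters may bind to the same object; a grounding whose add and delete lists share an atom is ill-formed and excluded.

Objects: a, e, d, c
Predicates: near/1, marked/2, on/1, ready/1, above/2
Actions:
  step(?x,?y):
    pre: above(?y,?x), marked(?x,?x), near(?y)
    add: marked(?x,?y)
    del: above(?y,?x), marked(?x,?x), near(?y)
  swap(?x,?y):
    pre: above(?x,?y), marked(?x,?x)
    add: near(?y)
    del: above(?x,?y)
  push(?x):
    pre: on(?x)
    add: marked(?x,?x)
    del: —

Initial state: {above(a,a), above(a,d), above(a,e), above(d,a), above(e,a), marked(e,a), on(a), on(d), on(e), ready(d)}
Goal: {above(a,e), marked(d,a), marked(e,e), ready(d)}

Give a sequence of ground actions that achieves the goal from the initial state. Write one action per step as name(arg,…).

push(e); swap(e,a); push(d); step(d,a)

1. push(e)  →  {above(a,a), above(a,d), above(a,e), above(d,a), above(e,a), marked(e,a), marked(e,e), on(a), on(d), on(e), ready(d)}
2. swap(e,a)  →  {above(a,a), above(a,d), above(a,e), above(d,a), marked(e,a), marked(e,e), near(a), on(a), on(d), on(e), ready(d)}
3. push(d)  →  {above(a,a), above(a,d), above(a,e), above(d,a), marked(d,d), marked(e,a), marked(e,e), near(a), on(a), on(d), on(e), ready(d)}
4. step(d,a)  →  {above(a,a), above(a,e), above(d,a), marked(d,a), marked(e,a), marked(e,e), on(a), on(d), on(e), ready(d)}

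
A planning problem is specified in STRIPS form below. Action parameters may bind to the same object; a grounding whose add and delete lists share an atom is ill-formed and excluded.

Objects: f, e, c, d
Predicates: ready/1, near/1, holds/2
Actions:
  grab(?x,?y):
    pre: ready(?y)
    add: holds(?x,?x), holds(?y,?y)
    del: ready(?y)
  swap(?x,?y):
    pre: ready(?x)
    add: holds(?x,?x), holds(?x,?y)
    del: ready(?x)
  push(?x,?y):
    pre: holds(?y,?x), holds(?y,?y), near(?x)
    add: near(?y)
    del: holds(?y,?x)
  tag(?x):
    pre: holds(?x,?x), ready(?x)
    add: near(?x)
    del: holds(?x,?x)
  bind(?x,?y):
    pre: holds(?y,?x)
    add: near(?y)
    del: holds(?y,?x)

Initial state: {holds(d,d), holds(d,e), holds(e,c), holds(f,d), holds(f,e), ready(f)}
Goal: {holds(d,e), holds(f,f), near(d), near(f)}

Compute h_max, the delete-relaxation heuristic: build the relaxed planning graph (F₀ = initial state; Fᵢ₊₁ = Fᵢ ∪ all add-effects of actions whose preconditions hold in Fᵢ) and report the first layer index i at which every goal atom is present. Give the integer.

1

F0 = init (6 atoms)
F1 = F0 ∪ {holds(c,c), holds(e,e), holds(f,c), holds(f,f), near(d), near(e), near(f)}  (13 atoms)
goal ⊆ F1  ⇒  h_max = 1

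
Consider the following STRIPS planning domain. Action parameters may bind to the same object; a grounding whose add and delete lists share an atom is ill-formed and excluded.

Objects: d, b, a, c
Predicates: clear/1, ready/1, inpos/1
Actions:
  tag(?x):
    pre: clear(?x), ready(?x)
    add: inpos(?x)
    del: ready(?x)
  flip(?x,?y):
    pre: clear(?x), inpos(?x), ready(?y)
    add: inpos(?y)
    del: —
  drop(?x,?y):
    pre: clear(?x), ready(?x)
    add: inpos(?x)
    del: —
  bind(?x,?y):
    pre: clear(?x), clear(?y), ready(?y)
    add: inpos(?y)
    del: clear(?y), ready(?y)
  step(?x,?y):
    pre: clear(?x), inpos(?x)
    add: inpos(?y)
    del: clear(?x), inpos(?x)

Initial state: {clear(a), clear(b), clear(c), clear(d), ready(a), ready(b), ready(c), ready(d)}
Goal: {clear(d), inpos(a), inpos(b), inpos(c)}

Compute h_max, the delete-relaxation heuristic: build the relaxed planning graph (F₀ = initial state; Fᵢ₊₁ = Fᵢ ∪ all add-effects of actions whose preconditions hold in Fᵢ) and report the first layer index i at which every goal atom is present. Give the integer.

1

F0 = init (8 atoms)
F1 = F0 ∪ {inpos(a), inpos(b), inpos(c), inpos(d)}  (12 atoms)
goal ⊆ F1  ⇒  h_max = 1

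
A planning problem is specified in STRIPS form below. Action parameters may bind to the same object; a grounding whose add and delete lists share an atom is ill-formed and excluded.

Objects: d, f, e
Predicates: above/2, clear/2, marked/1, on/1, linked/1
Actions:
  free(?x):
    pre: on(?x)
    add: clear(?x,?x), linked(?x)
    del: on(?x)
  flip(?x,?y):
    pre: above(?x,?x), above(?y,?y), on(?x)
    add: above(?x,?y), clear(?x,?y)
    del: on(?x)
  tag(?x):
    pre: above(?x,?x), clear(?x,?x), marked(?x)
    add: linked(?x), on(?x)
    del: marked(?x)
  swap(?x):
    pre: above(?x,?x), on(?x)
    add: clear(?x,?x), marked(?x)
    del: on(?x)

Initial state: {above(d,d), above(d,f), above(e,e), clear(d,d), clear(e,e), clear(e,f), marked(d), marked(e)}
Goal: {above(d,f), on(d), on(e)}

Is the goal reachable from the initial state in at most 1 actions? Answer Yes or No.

1. tag(d)  →  {above(d,d), above(d,f), above(e,e), clear(d,d), clear(e,e), clear(e,f), linked(d), marked(e), on(d)}
2. tag(e)  →  {above(d,d), above(d,f), above(e,e), clear(d,d), clear(e,e), clear(e,f), linked(d), linked(e), on(d), on(e)}
optimal plan length = 2; 2 > 1

No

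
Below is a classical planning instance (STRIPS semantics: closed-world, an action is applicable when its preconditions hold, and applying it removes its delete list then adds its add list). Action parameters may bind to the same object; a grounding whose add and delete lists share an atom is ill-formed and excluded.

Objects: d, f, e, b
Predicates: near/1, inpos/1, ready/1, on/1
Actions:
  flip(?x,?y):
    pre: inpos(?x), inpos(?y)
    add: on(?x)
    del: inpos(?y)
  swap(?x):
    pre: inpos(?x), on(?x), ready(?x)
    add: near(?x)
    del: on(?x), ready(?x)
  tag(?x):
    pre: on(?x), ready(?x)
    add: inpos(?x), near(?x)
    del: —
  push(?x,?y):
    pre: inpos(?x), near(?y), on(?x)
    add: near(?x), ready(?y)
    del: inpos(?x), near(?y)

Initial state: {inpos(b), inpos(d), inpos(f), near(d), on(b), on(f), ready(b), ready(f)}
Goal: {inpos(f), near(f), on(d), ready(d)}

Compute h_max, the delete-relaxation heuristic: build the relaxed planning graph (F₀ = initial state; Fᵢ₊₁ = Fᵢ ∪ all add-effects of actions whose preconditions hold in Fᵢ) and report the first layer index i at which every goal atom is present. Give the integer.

1

F0 = init (8 atoms)
F1 = F0 ∪ {near(b), near(f), on(d), ready(d)}  (12 atoms)
goal ⊆ F1  ⇒  h_max = 1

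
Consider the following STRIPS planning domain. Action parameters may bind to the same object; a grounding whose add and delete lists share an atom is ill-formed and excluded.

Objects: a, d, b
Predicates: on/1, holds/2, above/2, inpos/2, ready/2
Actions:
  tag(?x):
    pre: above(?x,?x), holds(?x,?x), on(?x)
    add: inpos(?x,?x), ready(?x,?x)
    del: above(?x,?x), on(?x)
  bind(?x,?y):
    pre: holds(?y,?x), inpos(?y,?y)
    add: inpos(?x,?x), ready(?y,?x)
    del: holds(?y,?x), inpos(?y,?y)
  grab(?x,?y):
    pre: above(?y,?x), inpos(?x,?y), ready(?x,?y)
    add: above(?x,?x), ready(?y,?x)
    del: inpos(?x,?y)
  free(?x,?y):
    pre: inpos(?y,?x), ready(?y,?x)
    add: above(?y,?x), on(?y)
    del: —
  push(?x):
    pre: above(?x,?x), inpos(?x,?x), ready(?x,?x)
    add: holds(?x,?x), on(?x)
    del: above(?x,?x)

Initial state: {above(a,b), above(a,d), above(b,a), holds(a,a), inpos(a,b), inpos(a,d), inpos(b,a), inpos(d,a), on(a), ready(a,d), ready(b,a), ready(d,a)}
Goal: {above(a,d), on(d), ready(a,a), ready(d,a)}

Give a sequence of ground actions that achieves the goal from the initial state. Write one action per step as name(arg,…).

1. free(a,d)  →  {above(a,b), above(a,d), above(b,a), above(d,a), holds(a,a), inpos(a,b), inpos(a,d), inpos(b,a), inpos(d,a), on(a), on(d), ready(a,d), ready(b,a), ready(d,a)}
2. grab(a,d)  →  {above(a,a), above(a,b), above(a,d), above(b,a), above(d,a), holds(a,a), inpos(a,b), inpos(b,a), inpos(d,a), on(a), on(d), ready(a,d), ready(b,a), ready(d,a)}
3. tag(a)  →  {above(a,b), above(a,d), above(b,a), above(d,a), holds(a,a), inpos(a,a), inpos(a,b), inpos(b,a), inpos(d,a), on(d), ready(a,a), ready(a,d), ready(b,a), ready(d,a)}

free(a,d); grab(a,d); tag(a)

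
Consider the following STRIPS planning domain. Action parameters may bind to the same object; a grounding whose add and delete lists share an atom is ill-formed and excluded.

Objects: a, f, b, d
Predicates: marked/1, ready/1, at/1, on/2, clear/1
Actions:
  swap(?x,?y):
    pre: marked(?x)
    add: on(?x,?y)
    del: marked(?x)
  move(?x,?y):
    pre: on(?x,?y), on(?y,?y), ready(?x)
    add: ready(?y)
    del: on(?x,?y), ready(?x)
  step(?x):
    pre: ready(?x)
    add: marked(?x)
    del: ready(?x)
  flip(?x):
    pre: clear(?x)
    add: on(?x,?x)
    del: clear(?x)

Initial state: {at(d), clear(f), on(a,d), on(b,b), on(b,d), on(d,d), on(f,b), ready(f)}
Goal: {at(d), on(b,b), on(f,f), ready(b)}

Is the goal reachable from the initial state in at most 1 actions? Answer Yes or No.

1. move(f,b)  →  {at(d), clear(f), on(a,d), on(b,b), on(b,d), on(d,d), ready(b)}
2. flip(f)  →  {at(d), on(a,d), on(b,b), on(b,d), on(d,d), on(f,f), ready(b)}
optimal plan length = 2; 2 > 1

No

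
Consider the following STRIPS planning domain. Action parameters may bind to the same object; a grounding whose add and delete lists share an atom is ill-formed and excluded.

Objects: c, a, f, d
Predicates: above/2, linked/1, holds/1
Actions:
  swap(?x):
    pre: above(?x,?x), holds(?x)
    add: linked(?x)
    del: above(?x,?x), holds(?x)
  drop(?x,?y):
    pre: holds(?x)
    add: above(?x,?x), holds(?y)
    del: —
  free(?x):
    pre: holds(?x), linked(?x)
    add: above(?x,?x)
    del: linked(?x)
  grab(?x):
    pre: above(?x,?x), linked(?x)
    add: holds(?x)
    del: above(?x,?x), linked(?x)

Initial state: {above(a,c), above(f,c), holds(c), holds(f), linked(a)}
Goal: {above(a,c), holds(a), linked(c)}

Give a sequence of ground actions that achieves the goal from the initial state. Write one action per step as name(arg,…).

drop(c,a); swap(c)

1. drop(c,a)  →  {above(a,c), above(c,c), above(f,c), holds(a), holds(c), holds(f), linked(a)}
2. swap(c)  →  {above(a,c), above(f,c), holds(a), holds(f), linked(a), linked(c)}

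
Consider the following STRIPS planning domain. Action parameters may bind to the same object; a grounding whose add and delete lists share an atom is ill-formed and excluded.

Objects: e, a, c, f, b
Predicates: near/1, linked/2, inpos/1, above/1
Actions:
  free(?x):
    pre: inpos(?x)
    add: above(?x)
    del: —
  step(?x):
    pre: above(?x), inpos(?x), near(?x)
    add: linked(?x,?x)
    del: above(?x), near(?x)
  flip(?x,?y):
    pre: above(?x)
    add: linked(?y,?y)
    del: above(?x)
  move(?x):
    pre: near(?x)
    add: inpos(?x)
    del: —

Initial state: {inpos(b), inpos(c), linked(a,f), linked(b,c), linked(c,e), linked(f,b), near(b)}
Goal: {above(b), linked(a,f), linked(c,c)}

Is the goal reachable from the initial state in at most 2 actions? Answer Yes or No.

No

1. free(c)  →  {above(c), inpos(b), inpos(c), linked(a,f), linked(b,c), linked(c,e), linked(f,b), near(b)}
2. free(b)  →  {above(b), above(c), inpos(b), inpos(c), linked(a,f), linked(b,c), linked(c,e), linked(f,b), near(b)}
3. flip(c,c)  →  {above(b), inpos(b), inpos(c), linked(a,f), linked(b,c), linked(c,c), linked(c,e), linked(f,b), near(b)}
optimal plan length = 3; 3 > 2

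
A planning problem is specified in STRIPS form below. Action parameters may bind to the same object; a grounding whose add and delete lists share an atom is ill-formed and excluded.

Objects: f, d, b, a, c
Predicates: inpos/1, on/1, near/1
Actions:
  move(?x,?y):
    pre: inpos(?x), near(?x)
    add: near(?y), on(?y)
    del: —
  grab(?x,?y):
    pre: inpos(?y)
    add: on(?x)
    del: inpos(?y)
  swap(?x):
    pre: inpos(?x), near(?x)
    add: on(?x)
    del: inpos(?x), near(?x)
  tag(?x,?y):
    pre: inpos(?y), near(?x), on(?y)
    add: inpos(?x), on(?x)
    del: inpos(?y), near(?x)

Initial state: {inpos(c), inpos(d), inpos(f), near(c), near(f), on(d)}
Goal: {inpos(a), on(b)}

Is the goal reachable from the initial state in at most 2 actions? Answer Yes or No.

1. move(f,b)  →  {inpos(c), inpos(d), inpos(f), near(b), near(c), near(f), on(b), on(d)}
2. move(f,a)  →  {inpos(c), inpos(d), inpos(f), near(a), near(b), near(c), near(f), on(a), on(b), on(d)}
3. tag(a,d)  →  {inpos(a), inpos(c), inpos(f), near(b), near(c), near(f), on(a), on(b), on(d)}
optimal plan length = 3; 3 > 2

No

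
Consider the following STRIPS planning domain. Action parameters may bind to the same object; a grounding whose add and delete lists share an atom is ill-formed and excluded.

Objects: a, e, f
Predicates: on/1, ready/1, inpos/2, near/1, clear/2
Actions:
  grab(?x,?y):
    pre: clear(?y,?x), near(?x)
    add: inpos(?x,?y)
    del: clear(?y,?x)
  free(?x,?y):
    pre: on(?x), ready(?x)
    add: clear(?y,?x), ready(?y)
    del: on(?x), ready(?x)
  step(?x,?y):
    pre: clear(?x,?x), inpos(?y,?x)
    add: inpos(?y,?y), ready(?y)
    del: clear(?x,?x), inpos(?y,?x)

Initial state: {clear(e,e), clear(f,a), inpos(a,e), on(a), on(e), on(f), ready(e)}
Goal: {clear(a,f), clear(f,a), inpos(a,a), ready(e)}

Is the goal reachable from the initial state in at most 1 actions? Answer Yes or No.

1. step(e,a)  →  {clear(f,a), inpos(a,a), on(a), on(e), on(f), ready(a), ready(e)}
2. free(a,f)  →  {clear(f,a), inpos(a,a), on(e), on(f), ready(e), ready(f)}
3. free(f,a)  →  {clear(a,f), clear(f,a), inpos(a,a), on(e), ready(a), ready(e)}
optimal plan length = 3; 3 > 1

No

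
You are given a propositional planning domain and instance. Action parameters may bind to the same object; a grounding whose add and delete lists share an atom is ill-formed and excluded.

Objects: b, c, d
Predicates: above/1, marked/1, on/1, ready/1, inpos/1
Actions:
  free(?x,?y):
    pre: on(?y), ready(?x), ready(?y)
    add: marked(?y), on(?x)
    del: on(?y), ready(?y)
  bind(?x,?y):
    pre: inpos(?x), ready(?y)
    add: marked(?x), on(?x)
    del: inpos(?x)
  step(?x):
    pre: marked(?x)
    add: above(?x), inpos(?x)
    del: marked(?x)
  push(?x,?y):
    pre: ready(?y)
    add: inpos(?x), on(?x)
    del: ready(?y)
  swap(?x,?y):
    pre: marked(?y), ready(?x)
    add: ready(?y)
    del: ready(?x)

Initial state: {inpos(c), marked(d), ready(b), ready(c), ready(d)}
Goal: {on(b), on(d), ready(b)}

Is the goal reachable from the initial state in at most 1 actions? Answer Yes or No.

No

1. push(b,c)  →  {inpos(b), inpos(c), marked(d), on(b), ready(b), ready(d)}
2. push(d,d)  →  {inpos(b), inpos(c), inpos(d), marked(d), on(b), on(d), ready(b)}
optimal plan length = 2; 2 > 1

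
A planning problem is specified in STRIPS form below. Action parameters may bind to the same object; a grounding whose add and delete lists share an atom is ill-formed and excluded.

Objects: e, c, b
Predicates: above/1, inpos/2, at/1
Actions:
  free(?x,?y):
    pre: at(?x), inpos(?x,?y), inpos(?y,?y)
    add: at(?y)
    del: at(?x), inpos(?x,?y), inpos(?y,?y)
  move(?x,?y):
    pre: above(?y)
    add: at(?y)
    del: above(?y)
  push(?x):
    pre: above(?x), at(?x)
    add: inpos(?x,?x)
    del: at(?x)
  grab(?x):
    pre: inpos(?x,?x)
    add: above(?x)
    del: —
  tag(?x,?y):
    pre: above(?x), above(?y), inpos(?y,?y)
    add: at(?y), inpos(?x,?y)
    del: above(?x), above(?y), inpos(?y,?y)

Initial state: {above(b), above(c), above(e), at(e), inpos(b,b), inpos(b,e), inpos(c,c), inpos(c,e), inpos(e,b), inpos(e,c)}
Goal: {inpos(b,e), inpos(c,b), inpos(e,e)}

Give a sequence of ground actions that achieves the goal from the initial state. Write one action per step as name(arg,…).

push(e); tag(c,b)

1. push(e)  →  {above(b), above(c), above(e), inpos(b,b), inpos(b,e), inpos(c,c), inpos(c,e), inpos(e,b), inpos(e,c), inpos(e,e)}
2. tag(c,b)  →  {above(e), at(b), inpos(b,e), inpos(c,b), inpos(c,c), inpos(c,e), inpos(e,b), inpos(e,c), inpos(e,e)}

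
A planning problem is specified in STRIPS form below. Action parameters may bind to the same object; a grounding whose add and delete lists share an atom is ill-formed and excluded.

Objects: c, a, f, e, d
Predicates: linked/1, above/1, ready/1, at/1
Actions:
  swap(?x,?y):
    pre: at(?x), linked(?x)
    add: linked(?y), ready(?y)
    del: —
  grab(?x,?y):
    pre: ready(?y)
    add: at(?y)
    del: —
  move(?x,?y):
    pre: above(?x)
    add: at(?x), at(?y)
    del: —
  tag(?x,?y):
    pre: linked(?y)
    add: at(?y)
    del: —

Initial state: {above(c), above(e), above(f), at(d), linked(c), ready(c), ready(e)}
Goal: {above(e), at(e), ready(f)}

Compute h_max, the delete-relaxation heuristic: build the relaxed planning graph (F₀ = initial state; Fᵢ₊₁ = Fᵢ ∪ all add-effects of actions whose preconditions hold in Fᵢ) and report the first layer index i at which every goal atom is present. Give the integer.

2

F0 = init (7 atoms)
F1 = F0 ∪ {at(a), at(c), at(e), at(f)}  (11 atoms)
F2 = F1 ∪ {linked(a), linked(d), linked(e), linked(f), ready(a), ready(d), ready(f)}  (18 atoms)
goal ⊆ F2  ⇒  h_max = 2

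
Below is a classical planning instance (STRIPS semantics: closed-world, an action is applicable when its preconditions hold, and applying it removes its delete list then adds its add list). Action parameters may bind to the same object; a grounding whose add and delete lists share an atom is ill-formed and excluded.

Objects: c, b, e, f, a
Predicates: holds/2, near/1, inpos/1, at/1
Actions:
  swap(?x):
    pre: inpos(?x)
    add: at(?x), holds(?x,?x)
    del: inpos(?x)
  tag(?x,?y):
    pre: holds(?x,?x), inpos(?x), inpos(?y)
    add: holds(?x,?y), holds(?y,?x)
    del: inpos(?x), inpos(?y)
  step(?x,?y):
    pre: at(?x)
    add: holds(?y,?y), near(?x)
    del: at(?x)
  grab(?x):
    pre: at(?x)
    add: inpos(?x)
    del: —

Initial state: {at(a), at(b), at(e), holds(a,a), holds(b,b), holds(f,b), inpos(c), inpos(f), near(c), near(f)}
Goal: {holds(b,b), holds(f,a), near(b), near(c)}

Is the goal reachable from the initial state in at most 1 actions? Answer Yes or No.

1. step(b,c)  →  {at(a), at(e), holds(a,a), holds(b,b), holds(c,c), holds(f,b), inpos(c), inpos(f), near(b), near(c), near(f)}
2. grab(a)  →  {at(a), at(e), holds(a,a), holds(b,b), holds(c,c), holds(f,b), inpos(a), inpos(c), inpos(f), near(b), near(c), near(f)}
3. tag(a,f)  →  {at(a), at(e), holds(a,a), holds(a,f), holds(b,b), holds(c,c), holds(f,a), holds(f,b), inpos(c), near(b), near(c), near(f)}
optimal plan length = 3; 3 > 1

No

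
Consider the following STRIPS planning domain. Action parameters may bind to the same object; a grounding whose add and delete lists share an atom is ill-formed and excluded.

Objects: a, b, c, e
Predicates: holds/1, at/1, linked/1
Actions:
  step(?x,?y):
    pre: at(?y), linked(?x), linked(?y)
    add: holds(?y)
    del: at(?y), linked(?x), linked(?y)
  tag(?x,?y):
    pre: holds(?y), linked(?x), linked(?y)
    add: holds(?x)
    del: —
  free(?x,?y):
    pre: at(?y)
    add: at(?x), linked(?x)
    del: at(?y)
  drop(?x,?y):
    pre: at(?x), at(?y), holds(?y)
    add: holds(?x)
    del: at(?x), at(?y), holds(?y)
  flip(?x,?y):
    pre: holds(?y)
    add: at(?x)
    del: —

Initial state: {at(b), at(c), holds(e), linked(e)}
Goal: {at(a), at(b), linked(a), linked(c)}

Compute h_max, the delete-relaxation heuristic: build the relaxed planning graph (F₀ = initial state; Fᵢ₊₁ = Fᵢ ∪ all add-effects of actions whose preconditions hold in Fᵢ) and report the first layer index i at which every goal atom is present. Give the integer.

F0 = init (4 atoms)
F1 = F0 ∪ {at(a), at(e), linked(a), linked(b), linked(c)}  (9 atoms)
goal ⊆ F1  ⇒  h_max = 1

1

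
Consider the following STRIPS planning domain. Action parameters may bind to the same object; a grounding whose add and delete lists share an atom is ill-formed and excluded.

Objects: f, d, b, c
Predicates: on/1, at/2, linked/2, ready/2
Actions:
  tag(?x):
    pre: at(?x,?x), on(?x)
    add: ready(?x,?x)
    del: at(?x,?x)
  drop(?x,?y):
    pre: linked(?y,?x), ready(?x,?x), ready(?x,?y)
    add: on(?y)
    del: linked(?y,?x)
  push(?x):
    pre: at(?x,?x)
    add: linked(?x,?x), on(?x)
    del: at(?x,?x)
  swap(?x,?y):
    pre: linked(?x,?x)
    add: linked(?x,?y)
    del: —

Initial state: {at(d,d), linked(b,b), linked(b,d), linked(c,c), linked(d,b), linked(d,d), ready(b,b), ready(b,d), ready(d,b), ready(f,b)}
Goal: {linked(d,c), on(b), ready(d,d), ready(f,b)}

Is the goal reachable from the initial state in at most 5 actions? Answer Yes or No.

Yes

1. drop(b,d)  →  {at(d,d), linked(b,b), linked(b,d), linked(c,c), linked(d,d), on(d), ready(b,b), ready(b,d), ready(d,b), ready(f,b)}
2. tag(d)  →  {linked(b,b), linked(b,d), linked(c,c), linked(d,d), on(d), ready(b,b), ready(b,d), ready(d,b), ready(d,d), ready(f,b)}
3. drop(d,b)  →  {linked(b,b), linked(c,c), linked(d,d), on(b), on(d), ready(b,b), ready(b,d), ready(d,b), ready(d,d), ready(f,b)}
4. swap(d,c)  →  {linked(b,b), linked(c,c), linked(d,c), linked(d,d), on(b), on(d), ready(b,b), ready(b,d), ready(d,b), ready(d,d), ready(f,b)}
optimal plan length = 4; 4 ≤ 5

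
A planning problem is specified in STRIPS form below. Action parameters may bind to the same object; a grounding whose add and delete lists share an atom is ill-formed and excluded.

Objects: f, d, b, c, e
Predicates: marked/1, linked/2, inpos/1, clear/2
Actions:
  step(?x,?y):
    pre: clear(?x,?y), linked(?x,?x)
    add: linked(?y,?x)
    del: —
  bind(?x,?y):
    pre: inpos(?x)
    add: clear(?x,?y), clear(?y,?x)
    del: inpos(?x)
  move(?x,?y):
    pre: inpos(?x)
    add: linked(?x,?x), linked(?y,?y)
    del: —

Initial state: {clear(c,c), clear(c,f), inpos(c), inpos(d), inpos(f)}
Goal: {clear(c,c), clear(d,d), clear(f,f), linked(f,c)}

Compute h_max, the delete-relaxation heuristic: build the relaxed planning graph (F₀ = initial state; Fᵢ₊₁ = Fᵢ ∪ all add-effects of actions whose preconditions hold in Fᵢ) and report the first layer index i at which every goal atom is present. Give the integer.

F0 = init (5 atoms)
F1 = F0 ∪ {clear(b,c), clear(b,d), clear(b,f), clear(c,b), clear(c,d), clear(c,e), clear(d,b), clear(d,c), clear(d,d), clear(d,e), clear(d,f), clear(e,c), clear(e,d), clear(e,f), clear(f,b), clear(f,c), clear(f,d), clear(f,e), clear(f,f), linked(b,b), linked(c,c), linked(d,d), linked(e,e), linked(f,f)}  (29 atoms)
F2 = F1 ∪ {linked(b,c), linked(b,d), linked(b,f), linked(c,b), linked(c,d), linked(c,e), linked(c,f), linked(d,b), linked(d,c), linked(d,e), linked(d,f), linked(e,c), linked(e,d), linked(e,f), linked(f,b), linked(f,c), linked(f,d), linked(f,e)}  (47 atoms)
goal ⊆ F2  ⇒  h_max = 2

2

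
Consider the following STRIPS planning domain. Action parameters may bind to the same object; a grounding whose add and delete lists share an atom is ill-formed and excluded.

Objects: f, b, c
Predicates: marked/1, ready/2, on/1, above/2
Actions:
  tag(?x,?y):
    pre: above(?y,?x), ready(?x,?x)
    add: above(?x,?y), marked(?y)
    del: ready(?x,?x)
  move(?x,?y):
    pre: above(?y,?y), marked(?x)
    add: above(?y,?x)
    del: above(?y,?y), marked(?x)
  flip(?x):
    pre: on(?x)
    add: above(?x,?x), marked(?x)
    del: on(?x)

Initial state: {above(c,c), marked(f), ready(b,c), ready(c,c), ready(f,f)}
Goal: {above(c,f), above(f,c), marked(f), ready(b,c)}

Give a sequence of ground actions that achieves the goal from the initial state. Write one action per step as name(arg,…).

move(f,c); tag(f,c); tag(c,f)

1. move(f,c)  →  {above(c,f), ready(b,c), ready(c,c), ready(f,f)}
2. tag(f,c)  →  {above(c,f), above(f,c), marked(c), ready(b,c), ready(c,c)}
3. tag(c,f)  →  {above(c,f), above(f,c), marked(c), marked(f), ready(b,c)}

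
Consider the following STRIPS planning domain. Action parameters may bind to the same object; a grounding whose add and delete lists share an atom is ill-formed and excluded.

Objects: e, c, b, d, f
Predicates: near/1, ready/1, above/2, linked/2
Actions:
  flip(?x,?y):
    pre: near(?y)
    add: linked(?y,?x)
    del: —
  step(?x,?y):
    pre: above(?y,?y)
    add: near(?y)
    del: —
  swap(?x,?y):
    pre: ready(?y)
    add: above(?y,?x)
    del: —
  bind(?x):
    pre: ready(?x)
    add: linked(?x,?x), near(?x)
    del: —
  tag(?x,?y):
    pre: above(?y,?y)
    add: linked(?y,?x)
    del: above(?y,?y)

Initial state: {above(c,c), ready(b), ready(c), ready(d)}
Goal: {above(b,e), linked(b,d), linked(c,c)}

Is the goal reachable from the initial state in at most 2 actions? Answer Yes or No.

No

1. swap(e,b)  →  {above(b,e), above(c,c), ready(b), ready(c), ready(d)}
2. swap(b,b)  →  {above(b,b), above(b,e), above(c,c), ready(b), ready(c), ready(d)}
3. bind(c)  →  {above(b,b), above(b,e), above(c,c), linked(c,c), near(c), ready(b), ready(c), ready(d)}
4. tag(d,b)  →  {above(b,e), above(c,c), linked(b,d), linked(c,c), near(c), ready(b), ready(c), ready(d)}
optimal plan length = 4; 4 > 2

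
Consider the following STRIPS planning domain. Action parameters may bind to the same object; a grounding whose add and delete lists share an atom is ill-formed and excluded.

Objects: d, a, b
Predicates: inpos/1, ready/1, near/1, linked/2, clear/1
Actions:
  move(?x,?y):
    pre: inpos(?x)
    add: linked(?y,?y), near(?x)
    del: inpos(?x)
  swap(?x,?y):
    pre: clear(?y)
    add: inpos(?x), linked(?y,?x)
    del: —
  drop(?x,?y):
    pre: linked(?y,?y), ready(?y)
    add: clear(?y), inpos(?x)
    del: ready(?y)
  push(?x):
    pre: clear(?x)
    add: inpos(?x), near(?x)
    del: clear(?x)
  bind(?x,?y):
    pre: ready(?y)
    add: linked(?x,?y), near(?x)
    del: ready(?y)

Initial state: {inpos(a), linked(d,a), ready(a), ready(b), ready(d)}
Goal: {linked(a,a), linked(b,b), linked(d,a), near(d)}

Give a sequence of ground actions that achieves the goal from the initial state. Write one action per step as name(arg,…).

1. move(a,a)  →  {linked(a,a), linked(d,a), near(a), ready(a), ready(b), ready(d)}
2. drop(d,a)  →  {clear(a), inpos(d), linked(a,a), linked(d,a), near(a), ready(b), ready(d)}
3. move(d,b)  →  {clear(a), linked(a,a), linked(b,b), linked(d,a), near(a), near(d), ready(b), ready(d)}

move(a,a); drop(d,a); move(d,b)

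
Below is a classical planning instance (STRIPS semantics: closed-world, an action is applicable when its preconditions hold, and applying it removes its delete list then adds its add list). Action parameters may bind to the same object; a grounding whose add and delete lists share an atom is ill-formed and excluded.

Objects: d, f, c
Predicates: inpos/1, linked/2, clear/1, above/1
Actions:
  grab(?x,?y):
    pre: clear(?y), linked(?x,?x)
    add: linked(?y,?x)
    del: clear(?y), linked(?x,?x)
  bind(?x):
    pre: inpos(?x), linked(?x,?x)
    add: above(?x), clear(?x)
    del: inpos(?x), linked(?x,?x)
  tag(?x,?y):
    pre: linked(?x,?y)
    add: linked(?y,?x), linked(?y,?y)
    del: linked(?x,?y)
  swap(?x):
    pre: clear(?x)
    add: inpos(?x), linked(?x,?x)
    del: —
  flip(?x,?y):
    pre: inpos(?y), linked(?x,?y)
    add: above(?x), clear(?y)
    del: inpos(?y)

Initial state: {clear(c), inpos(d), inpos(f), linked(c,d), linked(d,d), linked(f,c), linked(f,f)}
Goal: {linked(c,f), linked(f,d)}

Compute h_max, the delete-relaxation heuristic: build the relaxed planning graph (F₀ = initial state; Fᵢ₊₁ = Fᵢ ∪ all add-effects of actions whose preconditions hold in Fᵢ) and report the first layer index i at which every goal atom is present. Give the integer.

F0 = init (7 atoms)
F1 = F0 ∪ {above(c), above(d), above(f), clear(d), clear(f), inpos(c), linked(c,c), linked(c,f), linked(d,c)}  (16 atoms)
F2 = F1 ∪ {linked(d,f), linked(f,d)}  (18 atoms)
goal ⊆ F2  ⇒  h_max = 2

2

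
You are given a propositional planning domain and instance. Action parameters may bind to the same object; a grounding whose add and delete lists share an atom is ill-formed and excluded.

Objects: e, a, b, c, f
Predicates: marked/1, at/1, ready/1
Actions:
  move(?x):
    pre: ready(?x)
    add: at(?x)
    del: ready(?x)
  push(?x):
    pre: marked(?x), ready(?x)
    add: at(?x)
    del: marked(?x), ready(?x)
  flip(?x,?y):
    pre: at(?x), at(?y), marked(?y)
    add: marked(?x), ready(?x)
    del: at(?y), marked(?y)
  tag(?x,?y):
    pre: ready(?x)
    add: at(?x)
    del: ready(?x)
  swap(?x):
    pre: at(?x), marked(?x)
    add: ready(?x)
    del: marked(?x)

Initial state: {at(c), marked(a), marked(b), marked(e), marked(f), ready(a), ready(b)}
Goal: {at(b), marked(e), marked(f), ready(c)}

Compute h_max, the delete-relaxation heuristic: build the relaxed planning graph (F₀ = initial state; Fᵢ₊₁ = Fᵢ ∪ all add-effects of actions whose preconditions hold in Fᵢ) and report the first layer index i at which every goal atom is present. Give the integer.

2

F0 = init (7 atoms)
F1 = F0 ∪ {at(a), at(b)}  (9 atoms)
F2 = F1 ∪ {marked(c), ready(c)}  (11 atoms)
goal ⊆ F2  ⇒  h_max = 2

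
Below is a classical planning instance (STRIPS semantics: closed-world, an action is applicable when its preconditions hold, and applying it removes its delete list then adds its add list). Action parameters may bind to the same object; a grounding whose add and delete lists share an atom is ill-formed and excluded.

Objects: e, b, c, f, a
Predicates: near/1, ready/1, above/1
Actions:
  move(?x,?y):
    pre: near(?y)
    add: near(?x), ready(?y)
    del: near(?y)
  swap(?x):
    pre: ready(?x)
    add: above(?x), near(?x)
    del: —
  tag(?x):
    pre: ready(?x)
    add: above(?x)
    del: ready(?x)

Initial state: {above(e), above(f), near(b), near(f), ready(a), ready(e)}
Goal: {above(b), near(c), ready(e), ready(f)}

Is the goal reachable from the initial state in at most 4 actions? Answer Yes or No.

Yes

1. move(e,b)  →  {above(e), above(f), near(e), near(f), ready(a), ready(b), ready(e)}
2. move(c,f)  →  {above(e), above(f), near(c), near(e), ready(a), ready(b), ready(e), ready(f)}
3. swap(b)  →  {above(b), above(e), above(f), near(b), near(c), near(e), ready(a), ready(b), ready(e), ready(f)}
optimal plan length = 3; 3 ≤ 4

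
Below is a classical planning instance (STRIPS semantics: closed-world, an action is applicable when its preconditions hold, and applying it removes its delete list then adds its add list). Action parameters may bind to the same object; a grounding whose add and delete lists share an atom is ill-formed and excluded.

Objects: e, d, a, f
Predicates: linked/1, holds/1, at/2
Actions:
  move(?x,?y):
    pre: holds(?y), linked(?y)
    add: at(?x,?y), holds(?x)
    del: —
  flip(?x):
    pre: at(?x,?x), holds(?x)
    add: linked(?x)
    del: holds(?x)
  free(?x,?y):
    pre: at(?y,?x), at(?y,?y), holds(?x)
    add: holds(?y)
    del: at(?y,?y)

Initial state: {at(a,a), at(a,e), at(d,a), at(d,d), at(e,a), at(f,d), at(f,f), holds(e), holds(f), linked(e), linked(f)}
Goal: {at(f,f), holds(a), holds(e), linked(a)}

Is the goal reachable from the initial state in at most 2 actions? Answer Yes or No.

No

1. move(a,e)  →  {at(a,a), at(a,e), at(d,a), at(d,d), at(e,a), at(f,d), at(f,f), holds(a), holds(e), holds(f), linked(e), linked(f)}
2. flip(a)  →  {at(a,a), at(a,e), at(d,a), at(d,d), at(e,a), at(f,d), at(f,f), holds(e), holds(f), linked(a), linked(e), linked(f)}
3. move(a,e)  →  {at(a,a), at(a,e), at(d,a), at(d,d), at(e,a), at(f,d), at(f,f), holds(a), holds(e), holds(f), linked(a), linked(e), linked(f)}
optimal plan length = 3; 3 > 2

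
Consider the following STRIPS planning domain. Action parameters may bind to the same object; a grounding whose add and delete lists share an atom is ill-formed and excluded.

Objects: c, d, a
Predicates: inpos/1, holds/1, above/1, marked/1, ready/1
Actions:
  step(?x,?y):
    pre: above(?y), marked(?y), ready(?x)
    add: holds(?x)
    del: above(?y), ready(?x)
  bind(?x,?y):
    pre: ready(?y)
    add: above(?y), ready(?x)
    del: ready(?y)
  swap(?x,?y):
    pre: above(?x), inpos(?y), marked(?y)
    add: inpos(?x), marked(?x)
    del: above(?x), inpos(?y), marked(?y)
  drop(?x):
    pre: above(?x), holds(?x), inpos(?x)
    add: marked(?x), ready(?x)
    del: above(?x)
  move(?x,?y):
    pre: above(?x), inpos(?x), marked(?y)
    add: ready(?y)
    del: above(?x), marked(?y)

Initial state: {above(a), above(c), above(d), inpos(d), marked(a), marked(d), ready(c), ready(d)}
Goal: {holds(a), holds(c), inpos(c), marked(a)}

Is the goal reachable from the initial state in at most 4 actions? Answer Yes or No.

Yes

1. step(c,d)  →  {above(a), above(c), holds(c), inpos(d), marked(a), marked(d), ready(d)}
2. bind(a,d)  →  {above(a), above(c), above(d), holds(c), inpos(d), marked(a), marked(d), ready(a)}
3. step(a,d)  →  {above(a), above(c), holds(a), holds(c), inpos(d), marked(a), marked(d)}
4. swap(c,d)  →  {above(a), holds(a), holds(c), inpos(c), marked(a), marked(c)}
optimal plan length = 4; 4 ≤ 4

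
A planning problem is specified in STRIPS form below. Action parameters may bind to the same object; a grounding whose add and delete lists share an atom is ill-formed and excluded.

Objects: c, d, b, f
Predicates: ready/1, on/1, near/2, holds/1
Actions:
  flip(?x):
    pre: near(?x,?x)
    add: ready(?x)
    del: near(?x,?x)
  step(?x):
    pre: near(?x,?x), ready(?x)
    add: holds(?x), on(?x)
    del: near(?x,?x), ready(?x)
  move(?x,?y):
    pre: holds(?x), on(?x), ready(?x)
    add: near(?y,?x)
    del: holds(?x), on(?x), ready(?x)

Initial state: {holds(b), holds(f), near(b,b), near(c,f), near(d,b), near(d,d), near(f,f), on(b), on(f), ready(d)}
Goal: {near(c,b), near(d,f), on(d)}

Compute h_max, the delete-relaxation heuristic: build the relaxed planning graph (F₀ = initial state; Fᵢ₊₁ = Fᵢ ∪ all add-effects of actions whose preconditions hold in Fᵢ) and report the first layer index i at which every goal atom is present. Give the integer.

2

F0 = init (10 atoms)
F1 = F0 ∪ {holds(d), on(d), ready(b), ready(f)}  (14 atoms)
F2 = F1 ∪ {near(b,d), near(b,f), near(c,b), near(c,d), near(d,f), near(f,b), near(f,d)}  (21 atoms)
goal ⊆ F2  ⇒  h_max = 2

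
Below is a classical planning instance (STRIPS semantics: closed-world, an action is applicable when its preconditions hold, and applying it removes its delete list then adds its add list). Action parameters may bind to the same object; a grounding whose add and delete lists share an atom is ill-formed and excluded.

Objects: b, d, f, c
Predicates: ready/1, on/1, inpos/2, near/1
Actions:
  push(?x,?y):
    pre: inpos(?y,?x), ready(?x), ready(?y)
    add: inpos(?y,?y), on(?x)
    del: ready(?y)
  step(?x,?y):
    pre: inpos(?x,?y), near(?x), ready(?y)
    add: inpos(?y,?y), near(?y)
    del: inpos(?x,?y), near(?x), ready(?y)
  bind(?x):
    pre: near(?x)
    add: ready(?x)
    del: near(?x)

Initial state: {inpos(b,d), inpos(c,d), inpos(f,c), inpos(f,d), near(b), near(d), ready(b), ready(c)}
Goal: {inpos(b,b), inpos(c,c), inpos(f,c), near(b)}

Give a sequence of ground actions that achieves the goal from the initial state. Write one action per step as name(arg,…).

bind(d); push(d,b); push(d,c)

1. bind(d)  →  {inpos(b,d), inpos(c,d), inpos(f,c), inpos(f,d), near(b), ready(b), ready(c), ready(d)}
2. push(d,b)  →  {inpos(b,b), inpos(b,d), inpos(c,d), inpos(f,c), inpos(f,d), near(b), on(d), ready(c), ready(d)}
3. push(d,c)  →  {inpos(b,b), inpos(b,d), inpos(c,c), inpos(c,d), inpos(f,c), inpos(f,d), near(b), on(d), ready(d)}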